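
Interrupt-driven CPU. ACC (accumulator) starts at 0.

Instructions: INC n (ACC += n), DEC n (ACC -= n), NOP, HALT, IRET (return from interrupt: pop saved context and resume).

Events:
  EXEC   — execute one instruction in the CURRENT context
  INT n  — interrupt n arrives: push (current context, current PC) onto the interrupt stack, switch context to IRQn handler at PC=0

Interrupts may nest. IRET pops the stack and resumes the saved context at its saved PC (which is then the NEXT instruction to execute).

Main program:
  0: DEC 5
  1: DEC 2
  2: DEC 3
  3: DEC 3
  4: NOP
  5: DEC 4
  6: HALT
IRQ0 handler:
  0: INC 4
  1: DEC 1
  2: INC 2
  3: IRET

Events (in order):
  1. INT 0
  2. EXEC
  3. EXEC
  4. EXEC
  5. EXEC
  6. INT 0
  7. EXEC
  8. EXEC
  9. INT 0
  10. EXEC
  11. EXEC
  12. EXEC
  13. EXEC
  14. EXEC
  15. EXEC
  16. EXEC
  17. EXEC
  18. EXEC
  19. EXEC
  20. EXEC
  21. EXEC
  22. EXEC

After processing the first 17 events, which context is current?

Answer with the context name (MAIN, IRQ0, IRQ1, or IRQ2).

Answer: MAIN

Derivation:
Event 1 (INT 0): INT 0 arrives: push (MAIN, PC=0), enter IRQ0 at PC=0 (depth now 1)
Event 2 (EXEC): [IRQ0] PC=0: INC 4 -> ACC=4
Event 3 (EXEC): [IRQ0] PC=1: DEC 1 -> ACC=3
Event 4 (EXEC): [IRQ0] PC=2: INC 2 -> ACC=5
Event 5 (EXEC): [IRQ0] PC=3: IRET -> resume MAIN at PC=0 (depth now 0)
Event 6 (INT 0): INT 0 arrives: push (MAIN, PC=0), enter IRQ0 at PC=0 (depth now 1)
Event 7 (EXEC): [IRQ0] PC=0: INC 4 -> ACC=9
Event 8 (EXEC): [IRQ0] PC=1: DEC 1 -> ACC=8
Event 9 (INT 0): INT 0 arrives: push (IRQ0, PC=2), enter IRQ0 at PC=0 (depth now 2)
Event 10 (EXEC): [IRQ0] PC=0: INC 4 -> ACC=12
Event 11 (EXEC): [IRQ0] PC=1: DEC 1 -> ACC=11
Event 12 (EXEC): [IRQ0] PC=2: INC 2 -> ACC=13
Event 13 (EXEC): [IRQ0] PC=3: IRET -> resume IRQ0 at PC=2 (depth now 1)
Event 14 (EXEC): [IRQ0] PC=2: INC 2 -> ACC=15
Event 15 (EXEC): [IRQ0] PC=3: IRET -> resume MAIN at PC=0 (depth now 0)
Event 16 (EXEC): [MAIN] PC=0: DEC 5 -> ACC=10
Event 17 (EXEC): [MAIN] PC=1: DEC 2 -> ACC=8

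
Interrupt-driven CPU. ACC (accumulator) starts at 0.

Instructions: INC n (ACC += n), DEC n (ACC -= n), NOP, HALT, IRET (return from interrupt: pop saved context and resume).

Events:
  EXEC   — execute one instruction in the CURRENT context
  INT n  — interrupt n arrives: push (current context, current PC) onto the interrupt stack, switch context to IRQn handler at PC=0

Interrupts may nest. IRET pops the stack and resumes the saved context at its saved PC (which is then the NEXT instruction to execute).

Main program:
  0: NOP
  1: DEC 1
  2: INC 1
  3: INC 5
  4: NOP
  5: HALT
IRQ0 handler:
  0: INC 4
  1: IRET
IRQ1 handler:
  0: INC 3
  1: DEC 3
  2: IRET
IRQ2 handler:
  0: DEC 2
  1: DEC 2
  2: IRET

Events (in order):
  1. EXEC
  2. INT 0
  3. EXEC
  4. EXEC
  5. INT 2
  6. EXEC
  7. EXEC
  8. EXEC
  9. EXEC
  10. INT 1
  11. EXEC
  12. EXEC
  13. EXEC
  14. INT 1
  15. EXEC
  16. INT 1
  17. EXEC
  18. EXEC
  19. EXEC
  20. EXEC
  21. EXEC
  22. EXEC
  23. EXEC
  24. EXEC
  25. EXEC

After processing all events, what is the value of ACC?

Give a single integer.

Answer: 5

Derivation:
Event 1 (EXEC): [MAIN] PC=0: NOP
Event 2 (INT 0): INT 0 arrives: push (MAIN, PC=1), enter IRQ0 at PC=0 (depth now 1)
Event 3 (EXEC): [IRQ0] PC=0: INC 4 -> ACC=4
Event 4 (EXEC): [IRQ0] PC=1: IRET -> resume MAIN at PC=1 (depth now 0)
Event 5 (INT 2): INT 2 arrives: push (MAIN, PC=1), enter IRQ2 at PC=0 (depth now 1)
Event 6 (EXEC): [IRQ2] PC=0: DEC 2 -> ACC=2
Event 7 (EXEC): [IRQ2] PC=1: DEC 2 -> ACC=0
Event 8 (EXEC): [IRQ2] PC=2: IRET -> resume MAIN at PC=1 (depth now 0)
Event 9 (EXEC): [MAIN] PC=1: DEC 1 -> ACC=-1
Event 10 (INT 1): INT 1 arrives: push (MAIN, PC=2), enter IRQ1 at PC=0 (depth now 1)
Event 11 (EXEC): [IRQ1] PC=0: INC 3 -> ACC=2
Event 12 (EXEC): [IRQ1] PC=1: DEC 3 -> ACC=-1
Event 13 (EXEC): [IRQ1] PC=2: IRET -> resume MAIN at PC=2 (depth now 0)
Event 14 (INT 1): INT 1 arrives: push (MAIN, PC=2), enter IRQ1 at PC=0 (depth now 1)
Event 15 (EXEC): [IRQ1] PC=0: INC 3 -> ACC=2
Event 16 (INT 1): INT 1 arrives: push (IRQ1, PC=1), enter IRQ1 at PC=0 (depth now 2)
Event 17 (EXEC): [IRQ1] PC=0: INC 3 -> ACC=5
Event 18 (EXEC): [IRQ1] PC=1: DEC 3 -> ACC=2
Event 19 (EXEC): [IRQ1] PC=2: IRET -> resume IRQ1 at PC=1 (depth now 1)
Event 20 (EXEC): [IRQ1] PC=1: DEC 3 -> ACC=-1
Event 21 (EXEC): [IRQ1] PC=2: IRET -> resume MAIN at PC=2 (depth now 0)
Event 22 (EXEC): [MAIN] PC=2: INC 1 -> ACC=0
Event 23 (EXEC): [MAIN] PC=3: INC 5 -> ACC=5
Event 24 (EXEC): [MAIN] PC=4: NOP
Event 25 (EXEC): [MAIN] PC=5: HALT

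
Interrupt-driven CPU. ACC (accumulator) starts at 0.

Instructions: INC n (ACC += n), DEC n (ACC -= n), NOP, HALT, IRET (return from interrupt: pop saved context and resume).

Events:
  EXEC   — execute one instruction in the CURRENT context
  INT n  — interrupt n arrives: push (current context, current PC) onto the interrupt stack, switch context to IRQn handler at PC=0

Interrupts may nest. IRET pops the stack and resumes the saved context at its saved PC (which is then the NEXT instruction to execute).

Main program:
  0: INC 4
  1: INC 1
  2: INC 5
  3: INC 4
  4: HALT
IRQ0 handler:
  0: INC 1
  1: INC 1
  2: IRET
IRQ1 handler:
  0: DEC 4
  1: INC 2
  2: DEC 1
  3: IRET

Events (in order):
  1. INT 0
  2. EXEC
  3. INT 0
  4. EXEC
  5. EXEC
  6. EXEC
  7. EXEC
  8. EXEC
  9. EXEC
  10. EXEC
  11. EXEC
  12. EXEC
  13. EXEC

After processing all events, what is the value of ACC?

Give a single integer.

Event 1 (INT 0): INT 0 arrives: push (MAIN, PC=0), enter IRQ0 at PC=0 (depth now 1)
Event 2 (EXEC): [IRQ0] PC=0: INC 1 -> ACC=1
Event 3 (INT 0): INT 0 arrives: push (IRQ0, PC=1), enter IRQ0 at PC=0 (depth now 2)
Event 4 (EXEC): [IRQ0] PC=0: INC 1 -> ACC=2
Event 5 (EXEC): [IRQ0] PC=1: INC 1 -> ACC=3
Event 6 (EXEC): [IRQ0] PC=2: IRET -> resume IRQ0 at PC=1 (depth now 1)
Event 7 (EXEC): [IRQ0] PC=1: INC 1 -> ACC=4
Event 8 (EXEC): [IRQ0] PC=2: IRET -> resume MAIN at PC=0 (depth now 0)
Event 9 (EXEC): [MAIN] PC=0: INC 4 -> ACC=8
Event 10 (EXEC): [MAIN] PC=1: INC 1 -> ACC=9
Event 11 (EXEC): [MAIN] PC=2: INC 5 -> ACC=14
Event 12 (EXEC): [MAIN] PC=3: INC 4 -> ACC=18
Event 13 (EXEC): [MAIN] PC=4: HALT

Answer: 18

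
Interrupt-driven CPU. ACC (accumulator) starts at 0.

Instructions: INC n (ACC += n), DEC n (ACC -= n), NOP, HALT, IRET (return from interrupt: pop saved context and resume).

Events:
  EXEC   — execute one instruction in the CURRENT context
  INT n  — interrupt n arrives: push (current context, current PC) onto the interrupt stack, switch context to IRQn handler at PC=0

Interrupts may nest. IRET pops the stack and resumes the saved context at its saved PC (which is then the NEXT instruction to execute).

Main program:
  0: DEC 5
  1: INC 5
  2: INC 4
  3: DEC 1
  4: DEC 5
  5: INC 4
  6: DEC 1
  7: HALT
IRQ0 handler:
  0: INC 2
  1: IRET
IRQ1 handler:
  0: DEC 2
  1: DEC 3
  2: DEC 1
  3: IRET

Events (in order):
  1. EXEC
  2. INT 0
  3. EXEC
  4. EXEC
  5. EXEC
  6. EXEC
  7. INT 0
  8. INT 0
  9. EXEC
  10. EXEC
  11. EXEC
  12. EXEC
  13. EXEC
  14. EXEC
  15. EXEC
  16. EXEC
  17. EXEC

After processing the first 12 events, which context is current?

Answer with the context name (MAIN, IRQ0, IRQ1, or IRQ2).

Answer: MAIN

Derivation:
Event 1 (EXEC): [MAIN] PC=0: DEC 5 -> ACC=-5
Event 2 (INT 0): INT 0 arrives: push (MAIN, PC=1), enter IRQ0 at PC=0 (depth now 1)
Event 3 (EXEC): [IRQ0] PC=0: INC 2 -> ACC=-3
Event 4 (EXEC): [IRQ0] PC=1: IRET -> resume MAIN at PC=1 (depth now 0)
Event 5 (EXEC): [MAIN] PC=1: INC 5 -> ACC=2
Event 6 (EXEC): [MAIN] PC=2: INC 4 -> ACC=6
Event 7 (INT 0): INT 0 arrives: push (MAIN, PC=3), enter IRQ0 at PC=0 (depth now 1)
Event 8 (INT 0): INT 0 arrives: push (IRQ0, PC=0), enter IRQ0 at PC=0 (depth now 2)
Event 9 (EXEC): [IRQ0] PC=0: INC 2 -> ACC=8
Event 10 (EXEC): [IRQ0] PC=1: IRET -> resume IRQ0 at PC=0 (depth now 1)
Event 11 (EXEC): [IRQ0] PC=0: INC 2 -> ACC=10
Event 12 (EXEC): [IRQ0] PC=1: IRET -> resume MAIN at PC=3 (depth now 0)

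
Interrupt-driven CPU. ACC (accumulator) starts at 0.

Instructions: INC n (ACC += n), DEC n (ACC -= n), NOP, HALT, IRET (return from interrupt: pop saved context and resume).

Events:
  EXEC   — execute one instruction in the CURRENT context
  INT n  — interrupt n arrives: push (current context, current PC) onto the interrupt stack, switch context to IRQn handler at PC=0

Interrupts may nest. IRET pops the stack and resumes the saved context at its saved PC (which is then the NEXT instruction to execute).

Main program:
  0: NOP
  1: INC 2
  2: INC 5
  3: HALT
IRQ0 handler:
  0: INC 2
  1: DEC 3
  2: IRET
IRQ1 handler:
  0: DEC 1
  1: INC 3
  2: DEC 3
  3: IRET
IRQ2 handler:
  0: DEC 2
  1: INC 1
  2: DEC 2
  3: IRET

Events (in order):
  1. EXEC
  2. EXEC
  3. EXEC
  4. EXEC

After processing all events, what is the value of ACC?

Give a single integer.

Answer: 7

Derivation:
Event 1 (EXEC): [MAIN] PC=0: NOP
Event 2 (EXEC): [MAIN] PC=1: INC 2 -> ACC=2
Event 3 (EXEC): [MAIN] PC=2: INC 5 -> ACC=7
Event 4 (EXEC): [MAIN] PC=3: HALT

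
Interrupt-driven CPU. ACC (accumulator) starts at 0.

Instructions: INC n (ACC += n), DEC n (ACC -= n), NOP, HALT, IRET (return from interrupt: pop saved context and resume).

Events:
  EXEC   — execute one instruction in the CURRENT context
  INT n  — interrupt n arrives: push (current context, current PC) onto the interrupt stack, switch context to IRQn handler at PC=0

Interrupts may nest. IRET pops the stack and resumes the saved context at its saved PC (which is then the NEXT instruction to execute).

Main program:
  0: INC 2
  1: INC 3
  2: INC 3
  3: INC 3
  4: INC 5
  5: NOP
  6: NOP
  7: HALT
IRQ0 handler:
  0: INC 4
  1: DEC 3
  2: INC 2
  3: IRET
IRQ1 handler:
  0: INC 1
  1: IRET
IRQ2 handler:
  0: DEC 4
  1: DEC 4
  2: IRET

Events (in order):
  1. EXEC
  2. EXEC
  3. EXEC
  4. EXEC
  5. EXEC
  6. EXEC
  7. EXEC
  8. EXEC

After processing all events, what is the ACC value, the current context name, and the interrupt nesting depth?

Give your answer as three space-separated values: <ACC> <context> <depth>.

Answer: 16 MAIN 0

Derivation:
Event 1 (EXEC): [MAIN] PC=0: INC 2 -> ACC=2
Event 2 (EXEC): [MAIN] PC=1: INC 3 -> ACC=5
Event 3 (EXEC): [MAIN] PC=2: INC 3 -> ACC=8
Event 4 (EXEC): [MAIN] PC=3: INC 3 -> ACC=11
Event 5 (EXEC): [MAIN] PC=4: INC 5 -> ACC=16
Event 6 (EXEC): [MAIN] PC=5: NOP
Event 7 (EXEC): [MAIN] PC=6: NOP
Event 8 (EXEC): [MAIN] PC=7: HALT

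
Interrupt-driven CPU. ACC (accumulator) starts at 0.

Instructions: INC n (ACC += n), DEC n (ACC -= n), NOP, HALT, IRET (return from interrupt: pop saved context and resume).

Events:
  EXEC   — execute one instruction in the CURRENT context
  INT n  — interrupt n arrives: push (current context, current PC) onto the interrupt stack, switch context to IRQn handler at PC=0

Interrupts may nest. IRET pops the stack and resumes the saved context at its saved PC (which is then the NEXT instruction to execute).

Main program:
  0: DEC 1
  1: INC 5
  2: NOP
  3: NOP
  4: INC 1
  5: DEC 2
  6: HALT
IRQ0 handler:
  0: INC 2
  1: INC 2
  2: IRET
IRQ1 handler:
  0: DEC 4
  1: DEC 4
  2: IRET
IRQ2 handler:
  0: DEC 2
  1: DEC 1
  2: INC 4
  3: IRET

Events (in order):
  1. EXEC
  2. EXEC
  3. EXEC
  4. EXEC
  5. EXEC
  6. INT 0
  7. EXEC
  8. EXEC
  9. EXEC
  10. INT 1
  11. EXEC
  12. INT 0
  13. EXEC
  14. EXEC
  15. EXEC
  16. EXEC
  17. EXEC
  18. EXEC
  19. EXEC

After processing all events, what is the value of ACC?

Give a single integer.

Answer: 3

Derivation:
Event 1 (EXEC): [MAIN] PC=0: DEC 1 -> ACC=-1
Event 2 (EXEC): [MAIN] PC=1: INC 5 -> ACC=4
Event 3 (EXEC): [MAIN] PC=2: NOP
Event 4 (EXEC): [MAIN] PC=3: NOP
Event 5 (EXEC): [MAIN] PC=4: INC 1 -> ACC=5
Event 6 (INT 0): INT 0 arrives: push (MAIN, PC=5), enter IRQ0 at PC=0 (depth now 1)
Event 7 (EXEC): [IRQ0] PC=0: INC 2 -> ACC=7
Event 8 (EXEC): [IRQ0] PC=1: INC 2 -> ACC=9
Event 9 (EXEC): [IRQ0] PC=2: IRET -> resume MAIN at PC=5 (depth now 0)
Event 10 (INT 1): INT 1 arrives: push (MAIN, PC=5), enter IRQ1 at PC=0 (depth now 1)
Event 11 (EXEC): [IRQ1] PC=0: DEC 4 -> ACC=5
Event 12 (INT 0): INT 0 arrives: push (IRQ1, PC=1), enter IRQ0 at PC=0 (depth now 2)
Event 13 (EXEC): [IRQ0] PC=0: INC 2 -> ACC=7
Event 14 (EXEC): [IRQ0] PC=1: INC 2 -> ACC=9
Event 15 (EXEC): [IRQ0] PC=2: IRET -> resume IRQ1 at PC=1 (depth now 1)
Event 16 (EXEC): [IRQ1] PC=1: DEC 4 -> ACC=5
Event 17 (EXEC): [IRQ1] PC=2: IRET -> resume MAIN at PC=5 (depth now 0)
Event 18 (EXEC): [MAIN] PC=5: DEC 2 -> ACC=3
Event 19 (EXEC): [MAIN] PC=6: HALT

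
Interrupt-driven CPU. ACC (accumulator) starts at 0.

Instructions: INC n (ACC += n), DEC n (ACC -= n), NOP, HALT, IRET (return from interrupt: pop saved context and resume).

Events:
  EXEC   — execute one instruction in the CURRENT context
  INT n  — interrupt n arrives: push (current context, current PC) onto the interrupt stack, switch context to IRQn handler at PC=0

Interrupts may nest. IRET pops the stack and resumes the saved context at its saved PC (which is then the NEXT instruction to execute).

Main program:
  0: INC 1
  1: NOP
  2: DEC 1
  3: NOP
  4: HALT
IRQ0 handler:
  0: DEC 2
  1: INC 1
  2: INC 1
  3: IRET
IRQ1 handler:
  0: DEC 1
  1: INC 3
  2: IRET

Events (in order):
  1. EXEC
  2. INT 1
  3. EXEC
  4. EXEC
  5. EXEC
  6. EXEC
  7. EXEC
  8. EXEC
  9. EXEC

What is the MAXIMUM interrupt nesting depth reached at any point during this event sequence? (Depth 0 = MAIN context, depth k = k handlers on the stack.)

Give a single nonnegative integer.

Event 1 (EXEC): [MAIN] PC=0: INC 1 -> ACC=1 [depth=0]
Event 2 (INT 1): INT 1 arrives: push (MAIN, PC=1), enter IRQ1 at PC=0 (depth now 1) [depth=1]
Event 3 (EXEC): [IRQ1] PC=0: DEC 1 -> ACC=0 [depth=1]
Event 4 (EXEC): [IRQ1] PC=1: INC 3 -> ACC=3 [depth=1]
Event 5 (EXEC): [IRQ1] PC=2: IRET -> resume MAIN at PC=1 (depth now 0) [depth=0]
Event 6 (EXEC): [MAIN] PC=1: NOP [depth=0]
Event 7 (EXEC): [MAIN] PC=2: DEC 1 -> ACC=2 [depth=0]
Event 8 (EXEC): [MAIN] PC=3: NOP [depth=0]
Event 9 (EXEC): [MAIN] PC=4: HALT [depth=0]
Max depth observed: 1

Answer: 1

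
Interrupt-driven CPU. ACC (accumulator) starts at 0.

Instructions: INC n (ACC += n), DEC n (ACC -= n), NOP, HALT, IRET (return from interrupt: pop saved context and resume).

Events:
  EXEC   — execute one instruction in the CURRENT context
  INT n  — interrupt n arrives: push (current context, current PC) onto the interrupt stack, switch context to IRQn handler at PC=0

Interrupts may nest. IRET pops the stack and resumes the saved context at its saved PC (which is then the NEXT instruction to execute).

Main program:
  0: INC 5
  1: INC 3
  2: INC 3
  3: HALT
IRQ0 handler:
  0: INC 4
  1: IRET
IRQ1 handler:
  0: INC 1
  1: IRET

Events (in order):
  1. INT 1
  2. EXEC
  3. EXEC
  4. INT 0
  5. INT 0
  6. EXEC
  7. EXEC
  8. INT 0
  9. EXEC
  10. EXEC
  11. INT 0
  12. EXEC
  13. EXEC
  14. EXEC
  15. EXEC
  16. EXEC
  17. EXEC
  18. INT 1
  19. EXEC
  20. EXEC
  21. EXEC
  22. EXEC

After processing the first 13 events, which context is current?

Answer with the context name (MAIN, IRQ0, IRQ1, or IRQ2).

Event 1 (INT 1): INT 1 arrives: push (MAIN, PC=0), enter IRQ1 at PC=0 (depth now 1)
Event 2 (EXEC): [IRQ1] PC=0: INC 1 -> ACC=1
Event 3 (EXEC): [IRQ1] PC=1: IRET -> resume MAIN at PC=0 (depth now 0)
Event 4 (INT 0): INT 0 arrives: push (MAIN, PC=0), enter IRQ0 at PC=0 (depth now 1)
Event 5 (INT 0): INT 0 arrives: push (IRQ0, PC=0), enter IRQ0 at PC=0 (depth now 2)
Event 6 (EXEC): [IRQ0] PC=0: INC 4 -> ACC=5
Event 7 (EXEC): [IRQ0] PC=1: IRET -> resume IRQ0 at PC=0 (depth now 1)
Event 8 (INT 0): INT 0 arrives: push (IRQ0, PC=0), enter IRQ0 at PC=0 (depth now 2)
Event 9 (EXEC): [IRQ0] PC=0: INC 4 -> ACC=9
Event 10 (EXEC): [IRQ0] PC=1: IRET -> resume IRQ0 at PC=0 (depth now 1)
Event 11 (INT 0): INT 0 arrives: push (IRQ0, PC=0), enter IRQ0 at PC=0 (depth now 2)
Event 12 (EXEC): [IRQ0] PC=0: INC 4 -> ACC=13
Event 13 (EXEC): [IRQ0] PC=1: IRET -> resume IRQ0 at PC=0 (depth now 1)

Answer: IRQ0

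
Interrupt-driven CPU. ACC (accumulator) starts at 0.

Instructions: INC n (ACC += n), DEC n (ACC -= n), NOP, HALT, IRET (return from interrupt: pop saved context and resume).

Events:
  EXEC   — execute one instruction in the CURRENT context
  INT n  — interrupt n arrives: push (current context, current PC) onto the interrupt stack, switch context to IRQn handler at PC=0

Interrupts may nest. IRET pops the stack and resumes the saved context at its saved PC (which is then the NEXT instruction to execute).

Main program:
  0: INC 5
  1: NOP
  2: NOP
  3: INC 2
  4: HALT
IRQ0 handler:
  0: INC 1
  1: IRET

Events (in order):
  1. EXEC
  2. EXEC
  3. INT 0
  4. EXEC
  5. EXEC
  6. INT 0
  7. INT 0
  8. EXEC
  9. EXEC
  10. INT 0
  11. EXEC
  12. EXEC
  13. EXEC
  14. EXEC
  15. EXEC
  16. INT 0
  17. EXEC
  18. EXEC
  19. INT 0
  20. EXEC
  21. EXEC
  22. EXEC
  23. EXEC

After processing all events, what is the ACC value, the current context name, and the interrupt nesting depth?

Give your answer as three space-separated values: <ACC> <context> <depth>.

Event 1 (EXEC): [MAIN] PC=0: INC 5 -> ACC=5
Event 2 (EXEC): [MAIN] PC=1: NOP
Event 3 (INT 0): INT 0 arrives: push (MAIN, PC=2), enter IRQ0 at PC=0 (depth now 1)
Event 4 (EXEC): [IRQ0] PC=0: INC 1 -> ACC=6
Event 5 (EXEC): [IRQ0] PC=1: IRET -> resume MAIN at PC=2 (depth now 0)
Event 6 (INT 0): INT 0 arrives: push (MAIN, PC=2), enter IRQ0 at PC=0 (depth now 1)
Event 7 (INT 0): INT 0 arrives: push (IRQ0, PC=0), enter IRQ0 at PC=0 (depth now 2)
Event 8 (EXEC): [IRQ0] PC=0: INC 1 -> ACC=7
Event 9 (EXEC): [IRQ0] PC=1: IRET -> resume IRQ0 at PC=0 (depth now 1)
Event 10 (INT 0): INT 0 arrives: push (IRQ0, PC=0), enter IRQ0 at PC=0 (depth now 2)
Event 11 (EXEC): [IRQ0] PC=0: INC 1 -> ACC=8
Event 12 (EXEC): [IRQ0] PC=1: IRET -> resume IRQ0 at PC=0 (depth now 1)
Event 13 (EXEC): [IRQ0] PC=0: INC 1 -> ACC=9
Event 14 (EXEC): [IRQ0] PC=1: IRET -> resume MAIN at PC=2 (depth now 0)
Event 15 (EXEC): [MAIN] PC=2: NOP
Event 16 (INT 0): INT 0 arrives: push (MAIN, PC=3), enter IRQ0 at PC=0 (depth now 1)
Event 17 (EXEC): [IRQ0] PC=0: INC 1 -> ACC=10
Event 18 (EXEC): [IRQ0] PC=1: IRET -> resume MAIN at PC=3 (depth now 0)
Event 19 (INT 0): INT 0 arrives: push (MAIN, PC=3), enter IRQ0 at PC=0 (depth now 1)
Event 20 (EXEC): [IRQ0] PC=0: INC 1 -> ACC=11
Event 21 (EXEC): [IRQ0] PC=1: IRET -> resume MAIN at PC=3 (depth now 0)
Event 22 (EXEC): [MAIN] PC=3: INC 2 -> ACC=13
Event 23 (EXEC): [MAIN] PC=4: HALT

Answer: 13 MAIN 0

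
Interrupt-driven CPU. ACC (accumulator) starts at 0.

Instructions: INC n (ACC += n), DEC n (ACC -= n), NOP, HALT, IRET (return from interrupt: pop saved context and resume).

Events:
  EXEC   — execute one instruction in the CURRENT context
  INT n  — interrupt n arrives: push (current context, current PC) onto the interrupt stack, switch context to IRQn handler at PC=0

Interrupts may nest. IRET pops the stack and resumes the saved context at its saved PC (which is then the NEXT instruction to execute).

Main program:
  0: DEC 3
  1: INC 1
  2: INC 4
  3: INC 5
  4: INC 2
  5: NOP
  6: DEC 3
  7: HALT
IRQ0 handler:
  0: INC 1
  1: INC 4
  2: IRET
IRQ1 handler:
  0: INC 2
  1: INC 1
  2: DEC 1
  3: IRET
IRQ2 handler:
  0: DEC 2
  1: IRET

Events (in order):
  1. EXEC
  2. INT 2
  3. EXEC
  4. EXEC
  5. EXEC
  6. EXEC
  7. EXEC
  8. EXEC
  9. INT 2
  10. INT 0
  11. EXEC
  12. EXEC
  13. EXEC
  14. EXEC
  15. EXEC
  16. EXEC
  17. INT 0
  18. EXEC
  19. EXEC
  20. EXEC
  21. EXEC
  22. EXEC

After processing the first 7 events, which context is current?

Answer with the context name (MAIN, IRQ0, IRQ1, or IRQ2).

Answer: MAIN

Derivation:
Event 1 (EXEC): [MAIN] PC=0: DEC 3 -> ACC=-3
Event 2 (INT 2): INT 2 arrives: push (MAIN, PC=1), enter IRQ2 at PC=0 (depth now 1)
Event 3 (EXEC): [IRQ2] PC=0: DEC 2 -> ACC=-5
Event 4 (EXEC): [IRQ2] PC=1: IRET -> resume MAIN at PC=1 (depth now 0)
Event 5 (EXEC): [MAIN] PC=1: INC 1 -> ACC=-4
Event 6 (EXEC): [MAIN] PC=2: INC 4 -> ACC=0
Event 7 (EXEC): [MAIN] PC=3: INC 5 -> ACC=5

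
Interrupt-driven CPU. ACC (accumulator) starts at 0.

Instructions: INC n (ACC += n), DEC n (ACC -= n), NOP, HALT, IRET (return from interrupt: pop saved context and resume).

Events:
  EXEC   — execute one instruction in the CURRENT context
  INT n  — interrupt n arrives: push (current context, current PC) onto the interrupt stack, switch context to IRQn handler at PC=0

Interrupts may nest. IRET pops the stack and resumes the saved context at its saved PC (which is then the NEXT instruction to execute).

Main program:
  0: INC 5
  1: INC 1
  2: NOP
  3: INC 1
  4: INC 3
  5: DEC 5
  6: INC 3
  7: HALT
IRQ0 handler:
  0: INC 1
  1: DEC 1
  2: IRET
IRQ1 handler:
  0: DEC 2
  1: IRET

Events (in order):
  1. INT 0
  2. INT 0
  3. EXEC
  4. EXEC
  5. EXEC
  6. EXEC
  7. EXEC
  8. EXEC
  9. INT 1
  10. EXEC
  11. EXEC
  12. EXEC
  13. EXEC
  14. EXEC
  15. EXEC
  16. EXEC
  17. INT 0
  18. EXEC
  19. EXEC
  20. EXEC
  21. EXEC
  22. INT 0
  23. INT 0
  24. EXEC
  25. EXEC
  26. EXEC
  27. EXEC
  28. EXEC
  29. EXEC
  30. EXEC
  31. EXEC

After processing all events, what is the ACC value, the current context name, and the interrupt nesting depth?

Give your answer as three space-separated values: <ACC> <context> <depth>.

Event 1 (INT 0): INT 0 arrives: push (MAIN, PC=0), enter IRQ0 at PC=0 (depth now 1)
Event 2 (INT 0): INT 0 arrives: push (IRQ0, PC=0), enter IRQ0 at PC=0 (depth now 2)
Event 3 (EXEC): [IRQ0] PC=0: INC 1 -> ACC=1
Event 4 (EXEC): [IRQ0] PC=1: DEC 1 -> ACC=0
Event 5 (EXEC): [IRQ0] PC=2: IRET -> resume IRQ0 at PC=0 (depth now 1)
Event 6 (EXEC): [IRQ0] PC=0: INC 1 -> ACC=1
Event 7 (EXEC): [IRQ0] PC=1: DEC 1 -> ACC=0
Event 8 (EXEC): [IRQ0] PC=2: IRET -> resume MAIN at PC=0 (depth now 0)
Event 9 (INT 1): INT 1 arrives: push (MAIN, PC=0), enter IRQ1 at PC=0 (depth now 1)
Event 10 (EXEC): [IRQ1] PC=0: DEC 2 -> ACC=-2
Event 11 (EXEC): [IRQ1] PC=1: IRET -> resume MAIN at PC=0 (depth now 0)
Event 12 (EXEC): [MAIN] PC=0: INC 5 -> ACC=3
Event 13 (EXEC): [MAIN] PC=1: INC 1 -> ACC=4
Event 14 (EXEC): [MAIN] PC=2: NOP
Event 15 (EXEC): [MAIN] PC=3: INC 1 -> ACC=5
Event 16 (EXEC): [MAIN] PC=4: INC 3 -> ACC=8
Event 17 (INT 0): INT 0 arrives: push (MAIN, PC=5), enter IRQ0 at PC=0 (depth now 1)
Event 18 (EXEC): [IRQ0] PC=0: INC 1 -> ACC=9
Event 19 (EXEC): [IRQ0] PC=1: DEC 1 -> ACC=8
Event 20 (EXEC): [IRQ0] PC=2: IRET -> resume MAIN at PC=5 (depth now 0)
Event 21 (EXEC): [MAIN] PC=5: DEC 5 -> ACC=3
Event 22 (INT 0): INT 0 arrives: push (MAIN, PC=6), enter IRQ0 at PC=0 (depth now 1)
Event 23 (INT 0): INT 0 arrives: push (IRQ0, PC=0), enter IRQ0 at PC=0 (depth now 2)
Event 24 (EXEC): [IRQ0] PC=0: INC 1 -> ACC=4
Event 25 (EXEC): [IRQ0] PC=1: DEC 1 -> ACC=3
Event 26 (EXEC): [IRQ0] PC=2: IRET -> resume IRQ0 at PC=0 (depth now 1)
Event 27 (EXEC): [IRQ0] PC=0: INC 1 -> ACC=4
Event 28 (EXEC): [IRQ0] PC=1: DEC 1 -> ACC=3
Event 29 (EXEC): [IRQ0] PC=2: IRET -> resume MAIN at PC=6 (depth now 0)
Event 30 (EXEC): [MAIN] PC=6: INC 3 -> ACC=6
Event 31 (EXEC): [MAIN] PC=7: HALT

Answer: 6 MAIN 0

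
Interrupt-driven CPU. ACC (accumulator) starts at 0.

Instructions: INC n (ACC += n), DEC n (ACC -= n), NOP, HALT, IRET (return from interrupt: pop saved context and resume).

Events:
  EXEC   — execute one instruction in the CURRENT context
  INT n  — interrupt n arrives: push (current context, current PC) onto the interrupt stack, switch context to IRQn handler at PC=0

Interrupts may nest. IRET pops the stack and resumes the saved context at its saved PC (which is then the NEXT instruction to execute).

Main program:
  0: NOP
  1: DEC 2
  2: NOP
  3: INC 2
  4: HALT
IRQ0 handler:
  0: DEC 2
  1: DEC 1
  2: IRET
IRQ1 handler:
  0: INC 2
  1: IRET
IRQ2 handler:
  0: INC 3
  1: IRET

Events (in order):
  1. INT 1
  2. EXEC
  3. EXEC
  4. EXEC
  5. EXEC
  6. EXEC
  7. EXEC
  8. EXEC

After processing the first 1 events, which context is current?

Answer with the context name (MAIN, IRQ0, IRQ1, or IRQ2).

Answer: IRQ1

Derivation:
Event 1 (INT 1): INT 1 arrives: push (MAIN, PC=0), enter IRQ1 at PC=0 (depth now 1)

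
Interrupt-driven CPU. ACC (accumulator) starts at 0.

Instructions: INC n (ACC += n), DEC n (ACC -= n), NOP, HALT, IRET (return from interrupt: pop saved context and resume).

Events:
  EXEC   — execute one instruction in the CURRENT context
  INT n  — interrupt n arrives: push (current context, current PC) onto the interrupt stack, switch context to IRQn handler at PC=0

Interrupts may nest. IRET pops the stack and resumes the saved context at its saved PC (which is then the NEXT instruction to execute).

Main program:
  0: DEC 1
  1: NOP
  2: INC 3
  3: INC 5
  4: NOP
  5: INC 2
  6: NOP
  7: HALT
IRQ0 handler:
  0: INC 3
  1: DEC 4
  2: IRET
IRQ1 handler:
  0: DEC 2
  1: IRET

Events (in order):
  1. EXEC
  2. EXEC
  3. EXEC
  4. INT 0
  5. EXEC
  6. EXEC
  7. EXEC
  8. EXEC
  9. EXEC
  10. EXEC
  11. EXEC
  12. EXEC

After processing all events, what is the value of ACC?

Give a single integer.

Answer: 8

Derivation:
Event 1 (EXEC): [MAIN] PC=0: DEC 1 -> ACC=-1
Event 2 (EXEC): [MAIN] PC=1: NOP
Event 3 (EXEC): [MAIN] PC=2: INC 3 -> ACC=2
Event 4 (INT 0): INT 0 arrives: push (MAIN, PC=3), enter IRQ0 at PC=0 (depth now 1)
Event 5 (EXEC): [IRQ0] PC=0: INC 3 -> ACC=5
Event 6 (EXEC): [IRQ0] PC=1: DEC 4 -> ACC=1
Event 7 (EXEC): [IRQ0] PC=2: IRET -> resume MAIN at PC=3 (depth now 0)
Event 8 (EXEC): [MAIN] PC=3: INC 5 -> ACC=6
Event 9 (EXEC): [MAIN] PC=4: NOP
Event 10 (EXEC): [MAIN] PC=5: INC 2 -> ACC=8
Event 11 (EXEC): [MAIN] PC=6: NOP
Event 12 (EXEC): [MAIN] PC=7: HALT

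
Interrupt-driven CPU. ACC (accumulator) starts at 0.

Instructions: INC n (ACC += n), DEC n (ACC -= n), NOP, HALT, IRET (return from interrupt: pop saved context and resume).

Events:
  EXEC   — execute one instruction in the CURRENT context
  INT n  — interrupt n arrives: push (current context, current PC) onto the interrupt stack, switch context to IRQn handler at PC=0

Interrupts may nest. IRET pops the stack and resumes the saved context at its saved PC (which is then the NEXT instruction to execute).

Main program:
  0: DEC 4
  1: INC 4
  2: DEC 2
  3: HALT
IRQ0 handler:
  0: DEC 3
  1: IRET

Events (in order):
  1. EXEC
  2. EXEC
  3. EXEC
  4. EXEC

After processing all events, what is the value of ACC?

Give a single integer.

Event 1 (EXEC): [MAIN] PC=0: DEC 4 -> ACC=-4
Event 2 (EXEC): [MAIN] PC=1: INC 4 -> ACC=0
Event 3 (EXEC): [MAIN] PC=2: DEC 2 -> ACC=-2
Event 4 (EXEC): [MAIN] PC=3: HALT

Answer: -2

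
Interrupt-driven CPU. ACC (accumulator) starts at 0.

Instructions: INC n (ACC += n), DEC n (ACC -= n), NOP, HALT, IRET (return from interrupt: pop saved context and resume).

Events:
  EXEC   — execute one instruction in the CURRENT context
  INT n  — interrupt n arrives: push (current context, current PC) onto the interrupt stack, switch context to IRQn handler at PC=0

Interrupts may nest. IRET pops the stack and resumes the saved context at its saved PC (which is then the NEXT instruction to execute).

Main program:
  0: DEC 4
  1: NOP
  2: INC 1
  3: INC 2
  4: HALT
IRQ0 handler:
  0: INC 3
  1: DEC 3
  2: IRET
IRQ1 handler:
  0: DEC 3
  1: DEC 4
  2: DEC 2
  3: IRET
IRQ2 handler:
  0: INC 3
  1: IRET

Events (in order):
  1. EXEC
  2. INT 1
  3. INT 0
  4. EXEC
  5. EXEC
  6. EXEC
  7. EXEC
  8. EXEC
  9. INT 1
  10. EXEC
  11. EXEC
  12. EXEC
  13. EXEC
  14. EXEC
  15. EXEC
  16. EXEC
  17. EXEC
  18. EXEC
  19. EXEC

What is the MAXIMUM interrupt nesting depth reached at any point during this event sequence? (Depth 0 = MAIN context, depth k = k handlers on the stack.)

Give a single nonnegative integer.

Event 1 (EXEC): [MAIN] PC=0: DEC 4 -> ACC=-4 [depth=0]
Event 2 (INT 1): INT 1 arrives: push (MAIN, PC=1), enter IRQ1 at PC=0 (depth now 1) [depth=1]
Event 3 (INT 0): INT 0 arrives: push (IRQ1, PC=0), enter IRQ0 at PC=0 (depth now 2) [depth=2]
Event 4 (EXEC): [IRQ0] PC=0: INC 3 -> ACC=-1 [depth=2]
Event 5 (EXEC): [IRQ0] PC=1: DEC 3 -> ACC=-4 [depth=2]
Event 6 (EXEC): [IRQ0] PC=2: IRET -> resume IRQ1 at PC=0 (depth now 1) [depth=1]
Event 7 (EXEC): [IRQ1] PC=0: DEC 3 -> ACC=-7 [depth=1]
Event 8 (EXEC): [IRQ1] PC=1: DEC 4 -> ACC=-11 [depth=1]
Event 9 (INT 1): INT 1 arrives: push (IRQ1, PC=2), enter IRQ1 at PC=0 (depth now 2) [depth=2]
Event 10 (EXEC): [IRQ1] PC=0: DEC 3 -> ACC=-14 [depth=2]
Event 11 (EXEC): [IRQ1] PC=1: DEC 4 -> ACC=-18 [depth=2]
Event 12 (EXEC): [IRQ1] PC=2: DEC 2 -> ACC=-20 [depth=2]
Event 13 (EXEC): [IRQ1] PC=3: IRET -> resume IRQ1 at PC=2 (depth now 1) [depth=1]
Event 14 (EXEC): [IRQ1] PC=2: DEC 2 -> ACC=-22 [depth=1]
Event 15 (EXEC): [IRQ1] PC=3: IRET -> resume MAIN at PC=1 (depth now 0) [depth=0]
Event 16 (EXEC): [MAIN] PC=1: NOP [depth=0]
Event 17 (EXEC): [MAIN] PC=2: INC 1 -> ACC=-21 [depth=0]
Event 18 (EXEC): [MAIN] PC=3: INC 2 -> ACC=-19 [depth=0]
Event 19 (EXEC): [MAIN] PC=4: HALT [depth=0]
Max depth observed: 2

Answer: 2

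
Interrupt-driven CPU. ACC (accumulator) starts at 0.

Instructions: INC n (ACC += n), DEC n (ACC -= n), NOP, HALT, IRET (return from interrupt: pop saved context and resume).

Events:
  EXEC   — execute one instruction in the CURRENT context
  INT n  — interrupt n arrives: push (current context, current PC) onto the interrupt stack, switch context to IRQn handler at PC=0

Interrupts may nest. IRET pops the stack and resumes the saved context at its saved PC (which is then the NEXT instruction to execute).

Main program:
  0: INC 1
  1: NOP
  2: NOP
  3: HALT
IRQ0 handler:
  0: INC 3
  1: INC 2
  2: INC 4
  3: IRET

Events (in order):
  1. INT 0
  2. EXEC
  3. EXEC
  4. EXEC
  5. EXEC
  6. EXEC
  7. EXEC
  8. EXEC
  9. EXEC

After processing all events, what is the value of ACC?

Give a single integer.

Answer: 10

Derivation:
Event 1 (INT 0): INT 0 arrives: push (MAIN, PC=0), enter IRQ0 at PC=0 (depth now 1)
Event 2 (EXEC): [IRQ0] PC=0: INC 3 -> ACC=3
Event 3 (EXEC): [IRQ0] PC=1: INC 2 -> ACC=5
Event 4 (EXEC): [IRQ0] PC=2: INC 4 -> ACC=9
Event 5 (EXEC): [IRQ0] PC=3: IRET -> resume MAIN at PC=0 (depth now 0)
Event 6 (EXEC): [MAIN] PC=0: INC 1 -> ACC=10
Event 7 (EXEC): [MAIN] PC=1: NOP
Event 8 (EXEC): [MAIN] PC=2: NOP
Event 9 (EXEC): [MAIN] PC=3: HALT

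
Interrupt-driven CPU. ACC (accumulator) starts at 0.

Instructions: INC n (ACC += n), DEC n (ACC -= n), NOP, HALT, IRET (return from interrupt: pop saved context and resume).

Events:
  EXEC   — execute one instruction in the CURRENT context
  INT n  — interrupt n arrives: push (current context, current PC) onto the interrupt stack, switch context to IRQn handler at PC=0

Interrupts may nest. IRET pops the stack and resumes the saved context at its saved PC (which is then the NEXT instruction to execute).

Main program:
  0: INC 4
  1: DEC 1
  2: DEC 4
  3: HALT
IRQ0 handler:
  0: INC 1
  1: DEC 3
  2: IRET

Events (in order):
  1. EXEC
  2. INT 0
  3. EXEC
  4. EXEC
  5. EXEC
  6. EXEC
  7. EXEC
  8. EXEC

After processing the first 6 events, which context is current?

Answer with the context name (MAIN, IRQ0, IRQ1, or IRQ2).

Event 1 (EXEC): [MAIN] PC=0: INC 4 -> ACC=4
Event 2 (INT 0): INT 0 arrives: push (MAIN, PC=1), enter IRQ0 at PC=0 (depth now 1)
Event 3 (EXEC): [IRQ0] PC=0: INC 1 -> ACC=5
Event 4 (EXEC): [IRQ0] PC=1: DEC 3 -> ACC=2
Event 5 (EXEC): [IRQ0] PC=2: IRET -> resume MAIN at PC=1 (depth now 0)
Event 6 (EXEC): [MAIN] PC=1: DEC 1 -> ACC=1

Answer: MAIN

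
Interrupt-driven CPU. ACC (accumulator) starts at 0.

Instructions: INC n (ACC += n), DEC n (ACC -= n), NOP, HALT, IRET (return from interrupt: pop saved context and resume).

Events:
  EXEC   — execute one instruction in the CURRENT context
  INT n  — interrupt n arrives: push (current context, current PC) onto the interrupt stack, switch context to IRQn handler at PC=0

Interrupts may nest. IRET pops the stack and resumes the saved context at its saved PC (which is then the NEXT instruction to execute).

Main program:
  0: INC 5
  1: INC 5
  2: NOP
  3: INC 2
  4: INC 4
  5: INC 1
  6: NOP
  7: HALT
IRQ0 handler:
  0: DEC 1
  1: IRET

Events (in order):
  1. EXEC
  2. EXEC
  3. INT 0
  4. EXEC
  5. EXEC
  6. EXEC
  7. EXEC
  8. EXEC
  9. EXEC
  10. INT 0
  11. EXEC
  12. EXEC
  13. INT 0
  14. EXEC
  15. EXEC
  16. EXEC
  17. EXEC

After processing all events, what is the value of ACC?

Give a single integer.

Answer: 14

Derivation:
Event 1 (EXEC): [MAIN] PC=0: INC 5 -> ACC=5
Event 2 (EXEC): [MAIN] PC=1: INC 5 -> ACC=10
Event 3 (INT 0): INT 0 arrives: push (MAIN, PC=2), enter IRQ0 at PC=0 (depth now 1)
Event 4 (EXEC): [IRQ0] PC=0: DEC 1 -> ACC=9
Event 5 (EXEC): [IRQ0] PC=1: IRET -> resume MAIN at PC=2 (depth now 0)
Event 6 (EXEC): [MAIN] PC=2: NOP
Event 7 (EXEC): [MAIN] PC=3: INC 2 -> ACC=11
Event 8 (EXEC): [MAIN] PC=4: INC 4 -> ACC=15
Event 9 (EXEC): [MAIN] PC=5: INC 1 -> ACC=16
Event 10 (INT 0): INT 0 arrives: push (MAIN, PC=6), enter IRQ0 at PC=0 (depth now 1)
Event 11 (EXEC): [IRQ0] PC=0: DEC 1 -> ACC=15
Event 12 (EXEC): [IRQ0] PC=1: IRET -> resume MAIN at PC=6 (depth now 0)
Event 13 (INT 0): INT 0 arrives: push (MAIN, PC=6), enter IRQ0 at PC=0 (depth now 1)
Event 14 (EXEC): [IRQ0] PC=0: DEC 1 -> ACC=14
Event 15 (EXEC): [IRQ0] PC=1: IRET -> resume MAIN at PC=6 (depth now 0)
Event 16 (EXEC): [MAIN] PC=6: NOP
Event 17 (EXEC): [MAIN] PC=7: HALT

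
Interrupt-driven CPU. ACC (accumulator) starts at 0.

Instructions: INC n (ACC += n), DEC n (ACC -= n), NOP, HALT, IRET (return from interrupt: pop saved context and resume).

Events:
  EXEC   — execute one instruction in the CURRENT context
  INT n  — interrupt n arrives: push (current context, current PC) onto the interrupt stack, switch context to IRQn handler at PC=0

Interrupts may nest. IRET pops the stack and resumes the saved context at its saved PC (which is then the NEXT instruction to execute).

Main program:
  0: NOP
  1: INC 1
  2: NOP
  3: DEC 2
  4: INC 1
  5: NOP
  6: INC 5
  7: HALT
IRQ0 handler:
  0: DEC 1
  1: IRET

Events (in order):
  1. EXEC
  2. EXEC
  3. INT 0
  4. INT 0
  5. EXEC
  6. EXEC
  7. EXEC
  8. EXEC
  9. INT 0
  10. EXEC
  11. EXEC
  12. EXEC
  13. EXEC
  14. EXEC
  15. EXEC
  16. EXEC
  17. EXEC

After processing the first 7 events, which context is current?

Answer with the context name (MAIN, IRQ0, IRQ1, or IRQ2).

Event 1 (EXEC): [MAIN] PC=0: NOP
Event 2 (EXEC): [MAIN] PC=1: INC 1 -> ACC=1
Event 3 (INT 0): INT 0 arrives: push (MAIN, PC=2), enter IRQ0 at PC=0 (depth now 1)
Event 4 (INT 0): INT 0 arrives: push (IRQ0, PC=0), enter IRQ0 at PC=0 (depth now 2)
Event 5 (EXEC): [IRQ0] PC=0: DEC 1 -> ACC=0
Event 6 (EXEC): [IRQ0] PC=1: IRET -> resume IRQ0 at PC=0 (depth now 1)
Event 7 (EXEC): [IRQ0] PC=0: DEC 1 -> ACC=-1

Answer: IRQ0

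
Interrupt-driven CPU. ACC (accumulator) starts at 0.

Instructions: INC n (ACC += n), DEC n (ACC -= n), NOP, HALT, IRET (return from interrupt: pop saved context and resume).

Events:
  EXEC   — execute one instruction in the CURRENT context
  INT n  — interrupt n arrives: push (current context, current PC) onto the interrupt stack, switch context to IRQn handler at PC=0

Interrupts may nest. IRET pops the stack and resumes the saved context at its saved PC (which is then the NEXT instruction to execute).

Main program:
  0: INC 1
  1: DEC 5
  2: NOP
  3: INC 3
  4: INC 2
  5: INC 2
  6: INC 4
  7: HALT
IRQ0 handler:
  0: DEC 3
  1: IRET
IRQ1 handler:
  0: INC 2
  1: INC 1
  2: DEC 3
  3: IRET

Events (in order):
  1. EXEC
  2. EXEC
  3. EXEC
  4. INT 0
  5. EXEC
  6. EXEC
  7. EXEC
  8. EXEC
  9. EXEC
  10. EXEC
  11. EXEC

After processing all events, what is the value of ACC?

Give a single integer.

Event 1 (EXEC): [MAIN] PC=0: INC 1 -> ACC=1
Event 2 (EXEC): [MAIN] PC=1: DEC 5 -> ACC=-4
Event 3 (EXEC): [MAIN] PC=2: NOP
Event 4 (INT 0): INT 0 arrives: push (MAIN, PC=3), enter IRQ0 at PC=0 (depth now 1)
Event 5 (EXEC): [IRQ0] PC=0: DEC 3 -> ACC=-7
Event 6 (EXEC): [IRQ0] PC=1: IRET -> resume MAIN at PC=3 (depth now 0)
Event 7 (EXEC): [MAIN] PC=3: INC 3 -> ACC=-4
Event 8 (EXEC): [MAIN] PC=4: INC 2 -> ACC=-2
Event 9 (EXEC): [MAIN] PC=5: INC 2 -> ACC=0
Event 10 (EXEC): [MAIN] PC=6: INC 4 -> ACC=4
Event 11 (EXEC): [MAIN] PC=7: HALT

Answer: 4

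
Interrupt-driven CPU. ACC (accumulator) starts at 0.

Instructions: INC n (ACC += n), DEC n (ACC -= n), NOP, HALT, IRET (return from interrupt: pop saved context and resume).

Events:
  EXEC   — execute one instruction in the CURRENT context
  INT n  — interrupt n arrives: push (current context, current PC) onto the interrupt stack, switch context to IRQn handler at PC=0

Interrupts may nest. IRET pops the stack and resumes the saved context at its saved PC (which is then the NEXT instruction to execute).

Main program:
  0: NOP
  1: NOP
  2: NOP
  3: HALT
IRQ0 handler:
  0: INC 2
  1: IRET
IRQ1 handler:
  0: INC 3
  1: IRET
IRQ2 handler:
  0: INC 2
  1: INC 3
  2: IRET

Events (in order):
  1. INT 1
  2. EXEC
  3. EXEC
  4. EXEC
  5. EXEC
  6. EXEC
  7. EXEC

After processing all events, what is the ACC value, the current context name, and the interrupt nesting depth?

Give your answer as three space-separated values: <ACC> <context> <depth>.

Event 1 (INT 1): INT 1 arrives: push (MAIN, PC=0), enter IRQ1 at PC=0 (depth now 1)
Event 2 (EXEC): [IRQ1] PC=0: INC 3 -> ACC=3
Event 3 (EXEC): [IRQ1] PC=1: IRET -> resume MAIN at PC=0 (depth now 0)
Event 4 (EXEC): [MAIN] PC=0: NOP
Event 5 (EXEC): [MAIN] PC=1: NOP
Event 6 (EXEC): [MAIN] PC=2: NOP
Event 7 (EXEC): [MAIN] PC=3: HALT

Answer: 3 MAIN 0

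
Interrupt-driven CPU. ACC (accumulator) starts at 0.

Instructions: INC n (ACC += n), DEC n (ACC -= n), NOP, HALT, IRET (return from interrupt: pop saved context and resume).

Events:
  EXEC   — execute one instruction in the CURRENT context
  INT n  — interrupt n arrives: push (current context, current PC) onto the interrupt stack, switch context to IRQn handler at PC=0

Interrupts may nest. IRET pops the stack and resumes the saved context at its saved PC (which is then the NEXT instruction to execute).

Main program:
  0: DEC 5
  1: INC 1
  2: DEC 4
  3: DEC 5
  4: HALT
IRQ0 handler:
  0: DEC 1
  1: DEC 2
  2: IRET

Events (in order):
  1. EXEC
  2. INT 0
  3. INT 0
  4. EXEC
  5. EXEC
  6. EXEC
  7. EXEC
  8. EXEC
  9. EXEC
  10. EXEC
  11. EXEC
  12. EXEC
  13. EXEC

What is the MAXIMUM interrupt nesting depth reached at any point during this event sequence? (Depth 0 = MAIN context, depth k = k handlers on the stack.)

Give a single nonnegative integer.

Answer: 2

Derivation:
Event 1 (EXEC): [MAIN] PC=0: DEC 5 -> ACC=-5 [depth=0]
Event 2 (INT 0): INT 0 arrives: push (MAIN, PC=1), enter IRQ0 at PC=0 (depth now 1) [depth=1]
Event 3 (INT 0): INT 0 arrives: push (IRQ0, PC=0), enter IRQ0 at PC=0 (depth now 2) [depth=2]
Event 4 (EXEC): [IRQ0] PC=0: DEC 1 -> ACC=-6 [depth=2]
Event 5 (EXEC): [IRQ0] PC=1: DEC 2 -> ACC=-8 [depth=2]
Event 6 (EXEC): [IRQ0] PC=2: IRET -> resume IRQ0 at PC=0 (depth now 1) [depth=1]
Event 7 (EXEC): [IRQ0] PC=0: DEC 1 -> ACC=-9 [depth=1]
Event 8 (EXEC): [IRQ0] PC=1: DEC 2 -> ACC=-11 [depth=1]
Event 9 (EXEC): [IRQ0] PC=2: IRET -> resume MAIN at PC=1 (depth now 0) [depth=0]
Event 10 (EXEC): [MAIN] PC=1: INC 1 -> ACC=-10 [depth=0]
Event 11 (EXEC): [MAIN] PC=2: DEC 4 -> ACC=-14 [depth=0]
Event 12 (EXEC): [MAIN] PC=3: DEC 5 -> ACC=-19 [depth=0]
Event 13 (EXEC): [MAIN] PC=4: HALT [depth=0]
Max depth observed: 2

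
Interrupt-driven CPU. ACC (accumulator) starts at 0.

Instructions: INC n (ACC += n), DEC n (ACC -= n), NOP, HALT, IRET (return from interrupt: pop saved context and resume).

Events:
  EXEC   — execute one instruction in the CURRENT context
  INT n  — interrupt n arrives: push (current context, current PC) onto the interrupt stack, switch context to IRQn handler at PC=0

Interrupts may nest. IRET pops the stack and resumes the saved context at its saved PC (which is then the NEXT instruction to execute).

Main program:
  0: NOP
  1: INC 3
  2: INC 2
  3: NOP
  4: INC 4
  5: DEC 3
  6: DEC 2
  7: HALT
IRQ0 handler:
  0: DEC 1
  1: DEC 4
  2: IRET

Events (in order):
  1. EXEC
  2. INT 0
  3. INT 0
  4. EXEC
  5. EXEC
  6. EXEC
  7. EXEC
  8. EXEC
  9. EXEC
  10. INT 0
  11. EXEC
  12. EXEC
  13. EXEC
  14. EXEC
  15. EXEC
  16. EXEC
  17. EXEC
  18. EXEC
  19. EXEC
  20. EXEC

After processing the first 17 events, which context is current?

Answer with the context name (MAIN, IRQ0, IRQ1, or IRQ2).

Answer: MAIN

Derivation:
Event 1 (EXEC): [MAIN] PC=0: NOP
Event 2 (INT 0): INT 0 arrives: push (MAIN, PC=1), enter IRQ0 at PC=0 (depth now 1)
Event 3 (INT 0): INT 0 arrives: push (IRQ0, PC=0), enter IRQ0 at PC=0 (depth now 2)
Event 4 (EXEC): [IRQ0] PC=0: DEC 1 -> ACC=-1
Event 5 (EXEC): [IRQ0] PC=1: DEC 4 -> ACC=-5
Event 6 (EXEC): [IRQ0] PC=2: IRET -> resume IRQ0 at PC=0 (depth now 1)
Event 7 (EXEC): [IRQ0] PC=0: DEC 1 -> ACC=-6
Event 8 (EXEC): [IRQ0] PC=1: DEC 4 -> ACC=-10
Event 9 (EXEC): [IRQ0] PC=2: IRET -> resume MAIN at PC=1 (depth now 0)
Event 10 (INT 0): INT 0 arrives: push (MAIN, PC=1), enter IRQ0 at PC=0 (depth now 1)
Event 11 (EXEC): [IRQ0] PC=0: DEC 1 -> ACC=-11
Event 12 (EXEC): [IRQ0] PC=1: DEC 4 -> ACC=-15
Event 13 (EXEC): [IRQ0] PC=2: IRET -> resume MAIN at PC=1 (depth now 0)
Event 14 (EXEC): [MAIN] PC=1: INC 3 -> ACC=-12
Event 15 (EXEC): [MAIN] PC=2: INC 2 -> ACC=-10
Event 16 (EXEC): [MAIN] PC=3: NOP
Event 17 (EXEC): [MAIN] PC=4: INC 4 -> ACC=-6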